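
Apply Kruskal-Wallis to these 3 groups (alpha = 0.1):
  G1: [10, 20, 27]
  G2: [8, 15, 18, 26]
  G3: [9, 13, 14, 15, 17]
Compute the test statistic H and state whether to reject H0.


Step 1: Combine all N = 12 observations and assign midranks.
sorted (value, group, rank): (8,G2,1), (9,G3,2), (10,G1,3), (13,G3,4), (14,G3,5), (15,G2,6.5), (15,G3,6.5), (17,G3,8), (18,G2,9), (20,G1,10), (26,G2,11), (27,G1,12)
Step 2: Sum ranks within each group.
R_1 = 25 (n_1 = 3)
R_2 = 27.5 (n_2 = 4)
R_3 = 25.5 (n_3 = 5)
Step 3: H = 12/(N(N+1)) * sum(R_i^2/n_i) - 3(N+1)
     = 12/(12*13) * (25^2/3 + 27.5^2/4 + 25.5^2/5) - 3*13
     = 0.076923 * 527.446 - 39
     = 1.572756.
Step 4: Ties present; correction factor C = 1 - 6/(12^3 - 12) = 0.996503. Corrected H = 1.572756 / 0.996503 = 1.578275.
Step 5: Under H0, H ~ chi^2(2); p-value = 0.454236.
Step 6: alpha = 0.1. fail to reject H0.

H = 1.5783, df = 2, p = 0.454236, fail to reject H0.


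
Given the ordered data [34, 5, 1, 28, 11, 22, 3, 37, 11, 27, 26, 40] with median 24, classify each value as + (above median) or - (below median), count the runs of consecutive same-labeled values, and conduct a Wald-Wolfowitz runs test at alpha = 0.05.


Step 1: Compute median = 24; label A = above, B = below.
Labels in order: ABBABBBABAAA  (n_A = 6, n_B = 6)
Step 2: Count runs R = 7.
Step 3: Under H0 (random ordering), E[R] = 2*n_A*n_B/(n_A+n_B) + 1 = 2*6*6/12 + 1 = 7.0000.
        Var[R] = 2*n_A*n_B*(2*n_A*n_B - n_A - n_B) / ((n_A+n_B)^2 * (n_A+n_B-1)) = 4320/1584 = 2.7273.
        SD[R] = 1.6514.
Step 4: R = E[R], so z = 0 with no continuity correction.
Step 5: Two-sided p-value via normal approximation = 2*(1 - Phi(|z|)) = 1.000000.
Step 6: alpha = 0.05. fail to reject H0.

R = 7, z = 0.0000, p = 1.000000, fail to reject H0.


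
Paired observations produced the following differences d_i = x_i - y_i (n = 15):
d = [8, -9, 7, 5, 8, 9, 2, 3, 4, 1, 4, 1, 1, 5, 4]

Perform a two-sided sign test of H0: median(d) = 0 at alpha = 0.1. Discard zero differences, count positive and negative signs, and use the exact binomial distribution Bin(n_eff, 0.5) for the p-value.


Step 1: Discard zero differences. Original n = 15; n_eff = number of nonzero differences = 15.
Nonzero differences (with sign): +8, -9, +7, +5, +8, +9, +2, +3, +4, +1, +4, +1, +1, +5, +4
Step 2: Count signs: positive = 14, negative = 1.
Step 3: Under H0: P(positive) = 0.5, so the number of positives S ~ Bin(15, 0.5).
Step 4: Two-sided exact p-value = sum of Bin(15,0.5) probabilities at or below the observed probability = 0.000977.
Step 5: alpha = 0.1. reject H0.

n_eff = 15, pos = 14, neg = 1, p = 0.000977, reject H0.


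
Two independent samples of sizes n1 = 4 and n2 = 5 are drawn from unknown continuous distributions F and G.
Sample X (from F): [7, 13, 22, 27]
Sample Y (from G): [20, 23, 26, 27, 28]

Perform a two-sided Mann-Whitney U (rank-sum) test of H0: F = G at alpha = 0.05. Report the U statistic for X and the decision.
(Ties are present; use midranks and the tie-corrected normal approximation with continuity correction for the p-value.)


Step 1: Combine and sort all 9 observations; assign midranks.
sorted (value, group): (7,X), (13,X), (20,Y), (22,X), (23,Y), (26,Y), (27,X), (27,Y), (28,Y)
ranks: 7->1, 13->2, 20->3, 22->4, 23->5, 26->6, 27->7.5, 27->7.5, 28->9
Step 2: Rank sum for X: R1 = 1 + 2 + 4 + 7.5 = 14.5.
Step 3: U_X = R1 - n1(n1+1)/2 = 14.5 - 4*5/2 = 14.5 - 10 = 4.5.
       U_Y = n1*n2 - U_X = 20 - 4.5 = 15.5.
Step 4: Ties are present, so use the tie-corrected normal approximation (with continuity correction) for the p-value.
Step 5: p-value = 0.218742; compare to alpha = 0.05. fail to reject H0.

U_X = 4.5, p = 0.218742, fail to reject H0 at alpha = 0.05.


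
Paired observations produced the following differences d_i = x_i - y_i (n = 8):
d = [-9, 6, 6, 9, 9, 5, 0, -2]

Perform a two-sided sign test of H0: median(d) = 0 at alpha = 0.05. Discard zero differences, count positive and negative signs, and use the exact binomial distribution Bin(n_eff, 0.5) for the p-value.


Step 1: Discard zero differences. Original n = 8; n_eff = number of nonzero differences = 7.
Nonzero differences (with sign): -9, +6, +6, +9, +9, +5, -2
Step 2: Count signs: positive = 5, negative = 2.
Step 3: Under H0: P(positive) = 0.5, so the number of positives S ~ Bin(7, 0.5).
Step 4: Two-sided exact p-value = sum of Bin(7,0.5) probabilities at or below the observed probability = 0.453125.
Step 5: alpha = 0.05. fail to reject H0.

n_eff = 7, pos = 5, neg = 2, p = 0.453125, fail to reject H0.


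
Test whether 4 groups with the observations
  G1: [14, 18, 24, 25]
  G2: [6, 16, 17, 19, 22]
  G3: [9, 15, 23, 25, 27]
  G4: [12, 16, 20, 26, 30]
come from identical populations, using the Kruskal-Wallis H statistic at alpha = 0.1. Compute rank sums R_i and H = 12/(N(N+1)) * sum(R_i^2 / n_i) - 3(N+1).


Step 1: Combine all N = 19 observations and assign midranks.
sorted (value, group, rank): (6,G2,1), (9,G3,2), (12,G4,3), (14,G1,4), (15,G3,5), (16,G2,6.5), (16,G4,6.5), (17,G2,8), (18,G1,9), (19,G2,10), (20,G4,11), (22,G2,12), (23,G3,13), (24,G1,14), (25,G1,15.5), (25,G3,15.5), (26,G4,17), (27,G3,18), (30,G4,19)
Step 2: Sum ranks within each group.
R_1 = 42.5 (n_1 = 4)
R_2 = 37.5 (n_2 = 5)
R_3 = 53.5 (n_3 = 5)
R_4 = 56.5 (n_4 = 5)
Step 3: H = 12/(N(N+1)) * sum(R_i^2/n_i) - 3(N+1)
     = 12/(19*20) * (42.5^2/4 + 37.5^2/5 + 53.5^2/5 + 56.5^2/5) - 3*20
     = 0.031579 * 1943.71 - 60
     = 1.380395.
Step 4: Ties present; correction factor C = 1 - 12/(19^3 - 19) = 0.998246. Corrected H = 1.380395 / 0.998246 = 1.382821.
Step 5: Under H0, H ~ chi^2(3); p-value = 0.709567.
Step 6: alpha = 0.1. fail to reject H0.

H = 1.3828, df = 3, p = 0.709567, fail to reject H0.


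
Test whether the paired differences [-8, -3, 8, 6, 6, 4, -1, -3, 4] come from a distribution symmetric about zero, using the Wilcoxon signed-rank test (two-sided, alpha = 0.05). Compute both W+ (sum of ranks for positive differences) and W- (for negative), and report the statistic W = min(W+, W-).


Step 1: Drop any zero differences (none here) and take |d_i|.
|d| = [8, 3, 8, 6, 6, 4, 1, 3, 4]
Step 2: Midrank |d_i| (ties get averaged ranks).
ranks: |8|->8.5, |3|->2.5, |8|->8.5, |6|->6.5, |6|->6.5, |4|->4.5, |1|->1, |3|->2.5, |4|->4.5
Step 3: Attach original signs; sum ranks with positive sign and with negative sign.
W+ = 8.5 + 6.5 + 6.5 + 4.5 + 4.5 = 30.5
W- = 8.5 + 2.5 + 1 + 2.5 = 14.5
(Check: W+ + W- = 45 should equal n(n+1)/2 = 45.)
Step 4: Test statistic W = min(W+, W-) = 14.5.
Step 5: Ties in |d|, so use the tie-corrected normal approximation.
        E[W] = n(n+1)/4 = 9*10/4 = 22.5.
        Tie groups: |d|=3 (t=2), |d|=4 (t=2), |d|=6 (t=2), |d|=8 (t=2); sum(t^3 - t) = 24.
        Var[W] = n(n+1)(2n+1)/24 - sum(t^3-t)/48 = 1710/24 - 24/48 = 70.75.
        z = (W - E[W]) / sqrt(Var[W]) = (14.5 - 22.5) / 8.4113 = -0.9511.
        Two-sided p = 2*Phi(z) = 0.341553.
Step 6: alpha = 0.05. fail to reject H0.

W+ = 30.5, W- = 14.5, W = min = 14.5, p = 0.341553, fail to reject H0.


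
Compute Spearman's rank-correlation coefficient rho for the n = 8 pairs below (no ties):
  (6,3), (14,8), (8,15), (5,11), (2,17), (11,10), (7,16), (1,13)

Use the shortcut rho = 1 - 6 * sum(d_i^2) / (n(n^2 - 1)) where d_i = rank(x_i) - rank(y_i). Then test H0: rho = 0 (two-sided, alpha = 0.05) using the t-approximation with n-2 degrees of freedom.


Step 1: Rank x and y separately (midranks; no ties here).
rank(x): 6->4, 14->8, 8->6, 5->3, 2->2, 11->7, 7->5, 1->1
rank(y): 3->1, 8->2, 15->6, 11->4, 17->8, 10->3, 16->7, 13->5
Step 2: d_i = R_x(i) - R_y(i); compute d_i^2.
  (4-1)^2=9, (8-2)^2=36, (6-6)^2=0, (3-4)^2=1, (2-8)^2=36, (7-3)^2=16, (5-7)^2=4, (1-5)^2=16
sum(d^2) = 118.
Step 3: rho = 1 - 6*118 / (8*(8^2 - 1)) = 1 - 708/504 = -0.404762.
Step 4: Under H0, t = rho * sqrt((n-2)/(1-rho^2)) = -1.0842 ~ t(6).
Step 5: Two-sided p-value from the t-distribution with 6 df = 0.319889.
Step 6: alpha = 0.05. fail to reject H0.

rho = -0.4048, p = 0.319889, fail to reject H0 at alpha = 0.05.


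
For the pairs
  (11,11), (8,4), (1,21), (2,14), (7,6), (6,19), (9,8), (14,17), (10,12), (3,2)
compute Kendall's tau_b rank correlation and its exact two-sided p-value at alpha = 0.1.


Step 1: Enumerate the 45 unordered pairs (i,j) with i<j and classify each by sign(x_j-x_i) * sign(y_j-y_i).
  (1,2):dx=-3,dy=-7->C; (1,3):dx=-10,dy=+10->D; (1,4):dx=-9,dy=+3->D; (1,5):dx=-4,dy=-5->C
  (1,6):dx=-5,dy=+8->D; (1,7):dx=-2,dy=-3->C; (1,8):dx=+3,dy=+6->C; (1,9):dx=-1,dy=+1->D
  (1,10):dx=-8,dy=-9->C; (2,3):dx=-7,dy=+17->D; (2,4):dx=-6,dy=+10->D; (2,5):dx=-1,dy=+2->D
  (2,6):dx=-2,dy=+15->D; (2,7):dx=+1,dy=+4->C; (2,8):dx=+6,dy=+13->C; (2,9):dx=+2,dy=+8->C
  (2,10):dx=-5,dy=-2->C; (3,4):dx=+1,dy=-7->D; (3,5):dx=+6,dy=-15->D; (3,6):dx=+5,dy=-2->D
  (3,7):dx=+8,dy=-13->D; (3,8):dx=+13,dy=-4->D; (3,9):dx=+9,dy=-9->D; (3,10):dx=+2,dy=-19->D
  (4,5):dx=+5,dy=-8->D; (4,6):dx=+4,dy=+5->C; (4,7):dx=+7,dy=-6->D; (4,8):dx=+12,dy=+3->C
  (4,9):dx=+8,dy=-2->D; (4,10):dx=+1,dy=-12->D; (5,6):dx=-1,dy=+13->D; (5,7):dx=+2,dy=+2->C
  (5,8):dx=+7,dy=+11->C; (5,9):dx=+3,dy=+6->C; (5,10):dx=-4,dy=-4->C; (6,7):dx=+3,dy=-11->D
  (6,8):dx=+8,dy=-2->D; (6,9):dx=+4,dy=-7->D; (6,10):dx=-3,dy=-17->C; (7,8):dx=+5,dy=+9->C
  (7,9):dx=+1,dy=+4->C; (7,10):dx=-6,dy=-6->C; (8,9):dx=-4,dy=-5->C; (8,10):dx=-11,dy=-15->C
  (9,10):dx=-7,dy=-10->C
Step 2: C = 22, D = 23, total pairs = 45.
Step 3: tau = (C - D)/(n(n-1)/2) = (22 - 23)/45 = -0.022222.
Step 4: Exact two-sided p-value (enumerate n! = 3628800 permutations of y under H0): p = 1.000000.
Step 5: alpha = 0.1. fail to reject H0.

tau_b = -0.0222 (C=22, D=23), p = 1.000000, fail to reject H0.


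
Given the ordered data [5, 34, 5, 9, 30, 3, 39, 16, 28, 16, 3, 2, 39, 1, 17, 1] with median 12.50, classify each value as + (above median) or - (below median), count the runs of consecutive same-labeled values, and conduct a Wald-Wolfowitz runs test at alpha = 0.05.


Step 1: Compute median = 12.50; label A = above, B = below.
Labels in order: BABBABAAAABBABAB  (n_A = 8, n_B = 8)
Step 2: Count runs R = 11.
Step 3: Under H0 (random ordering), E[R] = 2*n_A*n_B/(n_A+n_B) + 1 = 2*8*8/16 + 1 = 9.0000.
        Var[R] = 2*n_A*n_B*(2*n_A*n_B - n_A - n_B) / ((n_A+n_B)^2 * (n_A+n_B-1)) = 14336/3840 = 3.7333.
        SD[R] = 1.9322.
Step 4: Continuity-corrected z = (R - 0.5 - E[R]) / SD[R] = (11 - 0.5 - 9.0000) / 1.9322 = 0.7763.
Step 5: Two-sided p-value via normal approximation = 2*(1 - Phi(|z|)) = 0.437558.
Step 6: alpha = 0.05. fail to reject H0.

R = 11, z = 0.7763, p = 0.437558, fail to reject H0.


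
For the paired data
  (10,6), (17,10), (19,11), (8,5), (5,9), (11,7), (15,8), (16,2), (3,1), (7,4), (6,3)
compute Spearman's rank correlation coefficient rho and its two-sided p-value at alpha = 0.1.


Step 1: Rank x and y separately (midranks; no ties here).
rank(x): 10->6, 17->10, 19->11, 8->5, 5->2, 11->7, 15->8, 16->9, 3->1, 7->4, 6->3
rank(y): 6->6, 10->10, 11->11, 5->5, 9->9, 7->7, 8->8, 2->2, 1->1, 4->4, 3->3
Step 2: d_i = R_x(i) - R_y(i); compute d_i^2.
  (6-6)^2=0, (10-10)^2=0, (11-11)^2=0, (5-5)^2=0, (2-9)^2=49, (7-7)^2=0, (8-8)^2=0, (9-2)^2=49, (1-1)^2=0, (4-4)^2=0, (3-3)^2=0
sum(d^2) = 98.
Step 3: rho = 1 - 6*98 / (11*(11^2 - 1)) = 1 - 588/1320 = 0.554545.
Step 4: Under H0, t = rho * sqrt((n-2)/(1-rho^2)) = 1.9992 ~ t(9).
Step 5: Two-sided p-value from the t-distribution with 9 df = 0.076652.
Step 6: alpha = 0.1. reject H0.

rho = 0.5545, p = 0.076652, reject H0 at alpha = 0.1.


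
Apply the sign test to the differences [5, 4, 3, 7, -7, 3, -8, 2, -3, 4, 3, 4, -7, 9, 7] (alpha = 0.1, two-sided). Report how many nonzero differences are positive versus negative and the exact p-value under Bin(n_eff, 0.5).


Step 1: Discard zero differences. Original n = 15; n_eff = number of nonzero differences = 15.
Nonzero differences (with sign): +5, +4, +3, +7, -7, +3, -8, +2, -3, +4, +3, +4, -7, +9, +7
Step 2: Count signs: positive = 11, negative = 4.
Step 3: Under H0: P(positive) = 0.5, so the number of positives S ~ Bin(15, 0.5).
Step 4: Two-sided exact p-value = sum of Bin(15,0.5) probabilities at or below the observed probability = 0.118469.
Step 5: alpha = 0.1. fail to reject H0.

n_eff = 15, pos = 11, neg = 4, p = 0.118469, fail to reject H0.


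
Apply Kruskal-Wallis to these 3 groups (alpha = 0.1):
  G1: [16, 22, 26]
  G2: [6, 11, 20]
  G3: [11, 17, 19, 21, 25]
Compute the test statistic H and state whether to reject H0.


Step 1: Combine all N = 11 observations and assign midranks.
sorted (value, group, rank): (6,G2,1), (11,G2,2.5), (11,G3,2.5), (16,G1,4), (17,G3,5), (19,G3,6), (20,G2,7), (21,G3,8), (22,G1,9), (25,G3,10), (26,G1,11)
Step 2: Sum ranks within each group.
R_1 = 24 (n_1 = 3)
R_2 = 10.5 (n_2 = 3)
R_3 = 31.5 (n_3 = 5)
Step 3: H = 12/(N(N+1)) * sum(R_i^2/n_i) - 3(N+1)
     = 12/(11*12) * (24^2/3 + 10.5^2/3 + 31.5^2/5) - 3*12
     = 0.090909 * 427.2 - 36
     = 2.836364.
Step 4: Ties present; correction factor C = 1 - 6/(11^3 - 11) = 0.995455. Corrected H = 2.836364 / 0.995455 = 2.849315.
Step 5: Under H0, H ~ chi^2(2); p-value = 0.240591.
Step 6: alpha = 0.1. fail to reject H0.

H = 2.8493, df = 2, p = 0.240591, fail to reject H0.


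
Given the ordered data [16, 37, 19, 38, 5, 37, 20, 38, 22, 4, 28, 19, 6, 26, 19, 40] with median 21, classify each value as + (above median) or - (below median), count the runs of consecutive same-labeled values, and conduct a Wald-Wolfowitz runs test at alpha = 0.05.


Step 1: Compute median = 21; label A = above, B = below.
Labels in order: BABABABAABABBABA  (n_A = 8, n_B = 8)
Step 2: Count runs R = 14.
Step 3: Under H0 (random ordering), E[R] = 2*n_A*n_B/(n_A+n_B) + 1 = 2*8*8/16 + 1 = 9.0000.
        Var[R] = 2*n_A*n_B*(2*n_A*n_B - n_A - n_B) / ((n_A+n_B)^2 * (n_A+n_B-1)) = 14336/3840 = 3.7333.
        SD[R] = 1.9322.
Step 4: Continuity-corrected z = (R - 0.5 - E[R]) / SD[R] = (14 - 0.5 - 9.0000) / 1.9322 = 2.3290.
Step 5: Two-sided p-value via normal approximation = 2*(1 - Phi(|z|)) = 0.019861.
Step 6: alpha = 0.05. reject H0.

R = 14, z = 2.3290, p = 0.019861, reject H0.


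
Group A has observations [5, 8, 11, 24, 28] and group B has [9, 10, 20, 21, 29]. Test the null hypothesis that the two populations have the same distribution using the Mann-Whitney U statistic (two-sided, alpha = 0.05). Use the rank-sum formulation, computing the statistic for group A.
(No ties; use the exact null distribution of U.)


Step 1: Combine and sort all 10 observations; assign midranks.
sorted (value, group): (5,X), (8,X), (9,Y), (10,Y), (11,X), (20,Y), (21,Y), (24,X), (28,X), (29,Y)
ranks: 5->1, 8->2, 9->3, 10->4, 11->5, 20->6, 21->7, 24->8, 28->9, 29->10
Step 2: Rank sum for X: R1 = 1 + 2 + 5 + 8 + 9 = 25.
Step 3: U_X = R1 - n1(n1+1)/2 = 25 - 5*6/2 = 25 - 15 = 10.
       U_Y = n1*n2 - U_X = 25 - 10 = 15.
Step 4: No ties, so the exact null distribution of U (based on enumerating the C(10,5) = 252 equally likely rank assignments) gives the two-sided p-value.
Step 5: p-value = 0.690476; compare to alpha = 0.05. fail to reject H0.

U_X = 10, p = 0.690476, fail to reject H0 at alpha = 0.05.


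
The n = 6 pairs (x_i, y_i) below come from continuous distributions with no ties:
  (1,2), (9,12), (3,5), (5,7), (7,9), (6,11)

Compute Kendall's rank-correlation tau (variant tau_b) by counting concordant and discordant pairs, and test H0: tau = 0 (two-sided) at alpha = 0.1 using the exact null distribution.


Step 1: Enumerate the 15 unordered pairs (i,j) with i<j and classify each by sign(x_j-x_i) * sign(y_j-y_i).
  (1,2):dx=+8,dy=+10->C; (1,3):dx=+2,dy=+3->C; (1,4):dx=+4,dy=+5->C; (1,5):dx=+6,dy=+7->C
  (1,6):dx=+5,dy=+9->C; (2,3):dx=-6,dy=-7->C; (2,4):dx=-4,dy=-5->C; (2,5):dx=-2,dy=-3->C
  (2,6):dx=-3,dy=-1->C; (3,4):dx=+2,dy=+2->C; (3,5):dx=+4,dy=+4->C; (3,6):dx=+3,dy=+6->C
  (4,5):dx=+2,dy=+2->C; (4,6):dx=+1,dy=+4->C; (5,6):dx=-1,dy=+2->D
Step 2: C = 14, D = 1, total pairs = 15.
Step 3: tau = (C - D)/(n(n-1)/2) = (14 - 1)/15 = 0.866667.
Step 4: Exact two-sided p-value (enumerate n! = 720 permutations of y under H0): p = 0.016667.
Step 5: alpha = 0.1. reject H0.

tau_b = 0.8667 (C=14, D=1), p = 0.016667, reject H0.


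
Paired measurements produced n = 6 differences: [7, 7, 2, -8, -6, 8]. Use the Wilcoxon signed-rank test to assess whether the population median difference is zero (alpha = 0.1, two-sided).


Step 1: Drop any zero differences (none here) and take |d_i|.
|d| = [7, 7, 2, 8, 6, 8]
Step 2: Midrank |d_i| (ties get averaged ranks).
ranks: |7|->3.5, |7|->3.5, |2|->1, |8|->5.5, |6|->2, |8|->5.5
Step 3: Attach original signs; sum ranks with positive sign and with negative sign.
W+ = 3.5 + 3.5 + 1 + 5.5 = 13.5
W- = 5.5 + 2 = 7.5
(Check: W+ + W- = 21 should equal n(n+1)/2 = 21.)
Step 4: Test statistic W = min(W+, W-) = 7.5.
Step 5: Ties in |d|, so use the tie-corrected normal approximation.
        E[W] = n(n+1)/4 = 6*7/4 = 10.5.
        Tie groups: |d|=7 (t=2), |d|=8 (t=2); sum(t^3 - t) = 12.
        Var[W] = n(n+1)(2n+1)/24 - sum(t^3-t)/48 = 546/24 - 12/48 = 22.5.
        z = (W - E[W]) / sqrt(Var[W]) = (7.5 - 10.5) / 4.7434 = -0.6325.
        Two-sided p = 2*Phi(z) = 0.527089.
Step 6: alpha = 0.1. fail to reject H0.

W+ = 13.5, W- = 7.5, W = min = 7.5, p = 0.527089, fail to reject H0.


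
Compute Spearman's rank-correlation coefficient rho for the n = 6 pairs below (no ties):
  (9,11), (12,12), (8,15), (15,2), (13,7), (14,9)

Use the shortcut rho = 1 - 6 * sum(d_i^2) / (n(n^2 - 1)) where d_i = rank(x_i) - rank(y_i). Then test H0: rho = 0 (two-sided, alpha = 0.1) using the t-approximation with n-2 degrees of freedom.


Step 1: Rank x and y separately (midranks; no ties here).
rank(x): 9->2, 12->3, 8->1, 15->6, 13->4, 14->5
rank(y): 11->4, 12->5, 15->6, 2->1, 7->2, 9->3
Step 2: d_i = R_x(i) - R_y(i); compute d_i^2.
  (2-4)^2=4, (3-5)^2=4, (1-6)^2=25, (6-1)^2=25, (4-2)^2=4, (5-3)^2=4
sum(d^2) = 66.
Step 3: rho = 1 - 6*66 / (6*(6^2 - 1)) = 1 - 396/210 = -0.885714.
Step 4: Under H0, t = rho * sqrt((n-2)/(1-rho^2)) = -3.8158 ~ t(4).
Step 5: Two-sided p-value from the t-distribution with 4 df = 0.018845.
Step 6: alpha = 0.1. reject H0.

rho = -0.8857, p = 0.018845, reject H0 at alpha = 0.1.


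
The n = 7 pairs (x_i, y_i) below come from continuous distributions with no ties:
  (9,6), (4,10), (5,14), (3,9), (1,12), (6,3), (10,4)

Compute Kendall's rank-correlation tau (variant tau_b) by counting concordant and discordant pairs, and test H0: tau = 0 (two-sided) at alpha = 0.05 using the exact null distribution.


Step 1: Enumerate the 21 unordered pairs (i,j) with i<j and classify each by sign(x_j-x_i) * sign(y_j-y_i).
  (1,2):dx=-5,dy=+4->D; (1,3):dx=-4,dy=+8->D; (1,4):dx=-6,dy=+3->D; (1,5):dx=-8,dy=+6->D
  (1,6):dx=-3,dy=-3->C; (1,7):dx=+1,dy=-2->D; (2,3):dx=+1,dy=+4->C; (2,4):dx=-1,dy=-1->C
  (2,5):dx=-3,dy=+2->D; (2,6):dx=+2,dy=-7->D; (2,7):dx=+6,dy=-6->D; (3,4):dx=-2,dy=-5->C
  (3,5):dx=-4,dy=-2->C; (3,6):dx=+1,dy=-11->D; (3,7):dx=+5,dy=-10->D; (4,5):dx=-2,dy=+3->D
  (4,6):dx=+3,dy=-6->D; (4,7):dx=+7,dy=-5->D; (5,6):dx=+5,dy=-9->D; (5,7):dx=+9,dy=-8->D
  (6,7):dx=+4,dy=+1->C
Step 2: C = 6, D = 15, total pairs = 21.
Step 3: tau = (C - D)/(n(n-1)/2) = (6 - 15)/21 = -0.428571.
Step 4: Exact two-sided p-value (enumerate n! = 5040 permutations of y under H0): p = 0.238889.
Step 5: alpha = 0.05. fail to reject H0.

tau_b = -0.4286 (C=6, D=15), p = 0.238889, fail to reject H0.


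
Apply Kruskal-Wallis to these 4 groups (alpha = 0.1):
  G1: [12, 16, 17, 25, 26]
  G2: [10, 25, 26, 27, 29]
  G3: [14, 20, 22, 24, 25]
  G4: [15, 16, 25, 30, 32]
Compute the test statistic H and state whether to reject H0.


Step 1: Combine all N = 20 observations and assign midranks.
sorted (value, group, rank): (10,G2,1), (12,G1,2), (14,G3,3), (15,G4,4), (16,G1,5.5), (16,G4,5.5), (17,G1,7), (20,G3,8), (22,G3,9), (24,G3,10), (25,G1,12.5), (25,G2,12.5), (25,G3,12.5), (25,G4,12.5), (26,G1,15.5), (26,G2,15.5), (27,G2,17), (29,G2,18), (30,G4,19), (32,G4,20)
Step 2: Sum ranks within each group.
R_1 = 42.5 (n_1 = 5)
R_2 = 64 (n_2 = 5)
R_3 = 42.5 (n_3 = 5)
R_4 = 61 (n_4 = 5)
Step 3: H = 12/(N(N+1)) * sum(R_i^2/n_i) - 3(N+1)
     = 12/(20*21) * (42.5^2/5 + 64^2/5 + 42.5^2/5 + 61^2/5) - 3*21
     = 0.028571 * 2285.9 - 63
     = 2.311429.
Step 4: Ties present; correction factor C = 1 - 72/(20^3 - 20) = 0.990977. Corrected H = 2.311429 / 0.990977 = 2.332473.
Step 5: Under H0, H ~ chi^2(3); p-value = 0.506328.
Step 6: alpha = 0.1. fail to reject H0.

H = 2.3325, df = 3, p = 0.506328, fail to reject H0.


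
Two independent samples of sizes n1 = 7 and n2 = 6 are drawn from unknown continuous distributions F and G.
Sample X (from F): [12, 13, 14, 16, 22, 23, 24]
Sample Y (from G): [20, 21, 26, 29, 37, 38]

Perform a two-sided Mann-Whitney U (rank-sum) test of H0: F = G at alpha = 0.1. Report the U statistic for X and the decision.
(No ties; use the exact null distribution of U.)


Step 1: Combine and sort all 13 observations; assign midranks.
sorted (value, group): (12,X), (13,X), (14,X), (16,X), (20,Y), (21,Y), (22,X), (23,X), (24,X), (26,Y), (29,Y), (37,Y), (38,Y)
ranks: 12->1, 13->2, 14->3, 16->4, 20->5, 21->6, 22->7, 23->8, 24->9, 26->10, 29->11, 37->12, 38->13
Step 2: Rank sum for X: R1 = 1 + 2 + 3 + 4 + 7 + 8 + 9 = 34.
Step 3: U_X = R1 - n1(n1+1)/2 = 34 - 7*8/2 = 34 - 28 = 6.
       U_Y = n1*n2 - U_X = 42 - 6 = 36.
Step 4: No ties, so the exact null distribution of U (based on enumerating the C(13,7) = 1716 equally likely rank assignments) gives the two-sided p-value.
Step 5: p-value = 0.034965; compare to alpha = 0.1. reject H0.

U_X = 6, p = 0.034965, reject H0 at alpha = 0.1.


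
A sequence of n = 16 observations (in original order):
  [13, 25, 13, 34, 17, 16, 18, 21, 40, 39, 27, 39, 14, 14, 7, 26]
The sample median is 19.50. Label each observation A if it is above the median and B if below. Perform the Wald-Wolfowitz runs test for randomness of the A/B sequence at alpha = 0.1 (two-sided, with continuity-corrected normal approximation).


Step 1: Compute median = 19.50; label A = above, B = below.
Labels in order: BABABBBAAAAABBBA  (n_A = 8, n_B = 8)
Step 2: Count runs R = 8.
Step 3: Under H0 (random ordering), E[R] = 2*n_A*n_B/(n_A+n_B) + 1 = 2*8*8/16 + 1 = 9.0000.
        Var[R] = 2*n_A*n_B*(2*n_A*n_B - n_A - n_B) / ((n_A+n_B)^2 * (n_A+n_B-1)) = 14336/3840 = 3.7333.
        SD[R] = 1.9322.
Step 4: Continuity-corrected z = (R + 0.5 - E[R]) / SD[R] = (8 + 0.5 - 9.0000) / 1.9322 = -0.2588.
Step 5: Two-sided p-value via normal approximation = 2*(1 - Phi(|z|)) = 0.795809.
Step 6: alpha = 0.1. fail to reject H0.

R = 8, z = -0.2588, p = 0.795809, fail to reject H0.


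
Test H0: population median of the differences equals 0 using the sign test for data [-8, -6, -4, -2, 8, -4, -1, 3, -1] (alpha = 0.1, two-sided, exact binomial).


Step 1: Discard zero differences. Original n = 9; n_eff = number of nonzero differences = 9.
Nonzero differences (with sign): -8, -6, -4, -2, +8, -4, -1, +3, -1
Step 2: Count signs: positive = 2, negative = 7.
Step 3: Under H0: P(positive) = 0.5, so the number of positives S ~ Bin(9, 0.5).
Step 4: Two-sided exact p-value = sum of Bin(9,0.5) probabilities at or below the observed probability = 0.179688.
Step 5: alpha = 0.1. fail to reject H0.

n_eff = 9, pos = 2, neg = 7, p = 0.179688, fail to reject H0.


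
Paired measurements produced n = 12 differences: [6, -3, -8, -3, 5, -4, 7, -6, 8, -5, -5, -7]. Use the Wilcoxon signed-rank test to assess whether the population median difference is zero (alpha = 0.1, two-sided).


Step 1: Drop any zero differences (none here) and take |d_i|.
|d| = [6, 3, 8, 3, 5, 4, 7, 6, 8, 5, 5, 7]
Step 2: Midrank |d_i| (ties get averaged ranks).
ranks: |6|->7.5, |3|->1.5, |8|->11.5, |3|->1.5, |5|->5, |4|->3, |7|->9.5, |6|->7.5, |8|->11.5, |5|->5, |5|->5, |7|->9.5
Step 3: Attach original signs; sum ranks with positive sign and with negative sign.
W+ = 7.5 + 5 + 9.5 + 11.5 = 33.5
W- = 1.5 + 11.5 + 1.5 + 3 + 7.5 + 5 + 5 + 9.5 = 44.5
(Check: W+ + W- = 78 should equal n(n+1)/2 = 78.)
Step 4: Test statistic W = min(W+, W-) = 33.5.
Step 5: Ties in |d|, so use the tie-corrected normal approximation.
        E[W] = n(n+1)/4 = 12*13/4 = 39.
        Tie groups: |d|=3 (t=2), |d|=5 (t=3), |d|=6 (t=2), |d|=7 (t=2), |d|=8 (t=2); sum(t^3 - t) = 48.
        Var[W] = n(n+1)(2n+1)/24 - sum(t^3-t)/48 = 3900/24 - 48/48 = 161.5.
        z = (W - E[W]) / sqrt(Var[W]) = (33.5 - 39) / 12.7083 = -0.4328.
        Two-sided p = 2*Phi(z) = 0.665168.
Step 6: alpha = 0.1. fail to reject H0.

W+ = 33.5, W- = 44.5, W = min = 33.5, p = 0.665168, fail to reject H0.


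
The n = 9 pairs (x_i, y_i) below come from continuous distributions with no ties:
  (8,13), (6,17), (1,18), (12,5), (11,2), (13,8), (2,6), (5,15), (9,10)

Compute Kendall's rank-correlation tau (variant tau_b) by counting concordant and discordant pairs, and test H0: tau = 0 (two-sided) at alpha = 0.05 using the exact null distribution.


Step 1: Enumerate the 36 unordered pairs (i,j) with i<j and classify each by sign(x_j-x_i) * sign(y_j-y_i).
  (1,2):dx=-2,dy=+4->D; (1,3):dx=-7,dy=+5->D; (1,4):dx=+4,dy=-8->D; (1,5):dx=+3,dy=-11->D
  (1,6):dx=+5,dy=-5->D; (1,7):dx=-6,dy=-7->C; (1,8):dx=-3,dy=+2->D; (1,9):dx=+1,dy=-3->D
  (2,3):dx=-5,dy=+1->D; (2,4):dx=+6,dy=-12->D; (2,5):dx=+5,dy=-15->D; (2,6):dx=+7,dy=-9->D
  (2,7):dx=-4,dy=-11->C; (2,8):dx=-1,dy=-2->C; (2,9):dx=+3,dy=-7->D; (3,4):dx=+11,dy=-13->D
  (3,5):dx=+10,dy=-16->D; (3,6):dx=+12,dy=-10->D; (3,7):dx=+1,dy=-12->D; (3,8):dx=+4,dy=-3->D
  (3,9):dx=+8,dy=-8->D; (4,5):dx=-1,dy=-3->C; (4,6):dx=+1,dy=+3->C; (4,7):dx=-10,dy=+1->D
  (4,8):dx=-7,dy=+10->D; (4,9):dx=-3,dy=+5->D; (5,6):dx=+2,dy=+6->C; (5,7):dx=-9,dy=+4->D
  (5,8):dx=-6,dy=+13->D; (5,9):dx=-2,dy=+8->D; (6,7):dx=-11,dy=-2->C; (6,8):dx=-8,dy=+7->D
  (6,9):dx=-4,dy=+2->D; (7,8):dx=+3,dy=+9->C; (7,9):dx=+7,dy=+4->C; (8,9):dx=+4,dy=-5->D
Step 2: C = 9, D = 27, total pairs = 36.
Step 3: tau = (C - D)/(n(n-1)/2) = (9 - 27)/36 = -0.500000.
Step 4: Exact two-sided p-value (enumerate n! = 362880 permutations of y under H0): p = 0.075176.
Step 5: alpha = 0.05. fail to reject H0.

tau_b = -0.5000 (C=9, D=27), p = 0.075176, fail to reject H0.


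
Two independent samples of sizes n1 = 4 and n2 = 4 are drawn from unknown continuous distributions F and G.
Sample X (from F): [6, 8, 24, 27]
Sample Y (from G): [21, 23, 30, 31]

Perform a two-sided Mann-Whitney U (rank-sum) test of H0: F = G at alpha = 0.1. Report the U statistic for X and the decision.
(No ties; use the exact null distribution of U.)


Step 1: Combine and sort all 8 observations; assign midranks.
sorted (value, group): (6,X), (8,X), (21,Y), (23,Y), (24,X), (27,X), (30,Y), (31,Y)
ranks: 6->1, 8->2, 21->3, 23->4, 24->5, 27->6, 30->7, 31->8
Step 2: Rank sum for X: R1 = 1 + 2 + 5 + 6 = 14.
Step 3: U_X = R1 - n1(n1+1)/2 = 14 - 4*5/2 = 14 - 10 = 4.
       U_Y = n1*n2 - U_X = 16 - 4 = 12.
Step 4: No ties, so the exact null distribution of U (based on enumerating the C(8,4) = 70 equally likely rank assignments) gives the two-sided p-value.
Step 5: p-value = 0.342857; compare to alpha = 0.1. fail to reject H0.

U_X = 4, p = 0.342857, fail to reject H0 at alpha = 0.1.


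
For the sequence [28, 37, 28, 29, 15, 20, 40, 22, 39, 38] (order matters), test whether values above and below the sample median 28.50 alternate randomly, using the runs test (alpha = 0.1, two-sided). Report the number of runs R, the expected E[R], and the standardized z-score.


Step 1: Compute median = 28.50; label A = above, B = below.
Labels in order: BABABBABAA  (n_A = 5, n_B = 5)
Step 2: Count runs R = 8.
Step 3: Under H0 (random ordering), E[R] = 2*n_A*n_B/(n_A+n_B) + 1 = 2*5*5/10 + 1 = 6.0000.
        Var[R] = 2*n_A*n_B*(2*n_A*n_B - n_A - n_B) / ((n_A+n_B)^2 * (n_A+n_B-1)) = 2000/900 = 2.2222.
        SD[R] = 1.4907.
Step 4: Continuity-corrected z = (R - 0.5 - E[R]) / SD[R] = (8 - 0.5 - 6.0000) / 1.4907 = 1.0062.
Step 5: Two-sided p-value via normal approximation = 2*(1 - Phi(|z|)) = 0.314305.
Step 6: alpha = 0.1. fail to reject H0.

R = 8, z = 1.0062, p = 0.314305, fail to reject H0.


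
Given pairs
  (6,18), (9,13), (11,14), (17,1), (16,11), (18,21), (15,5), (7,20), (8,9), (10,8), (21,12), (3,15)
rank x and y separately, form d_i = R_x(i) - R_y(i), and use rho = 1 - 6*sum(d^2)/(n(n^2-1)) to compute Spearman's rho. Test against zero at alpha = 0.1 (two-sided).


Step 1: Rank x and y separately (midranks; no ties here).
rank(x): 6->2, 9->5, 11->7, 17->10, 16->9, 18->11, 15->8, 7->3, 8->4, 10->6, 21->12, 3->1
rank(y): 18->10, 13->7, 14->8, 1->1, 11->5, 21->12, 5->2, 20->11, 9->4, 8->3, 12->6, 15->9
Step 2: d_i = R_x(i) - R_y(i); compute d_i^2.
  (2-10)^2=64, (5-7)^2=4, (7-8)^2=1, (10-1)^2=81, (9-5)^2=16, (11-12)^2=1, (8-2)^2=36, (3-11)^2=64, (4-4)^2=0, (6-3)^2=9, (12-6)^2=36, (1-9)^2=64
sum(d^2) = 376.
Step 3: rho = 1 - 6*376 / (12*(12^2 - 1)) = 1 - 2256/1716 = -0.314685.
Step 4: Under H0, t = rho * sqrt((n-2)/(1-rho^2)) = -1.0484 ~ t(10).
Step 5: Two-sided p-value from the t-distribution with 10 df = 0.319139.
Step 6: alpha = 0.1. fail to reject H0.

rho = -0.3147, p = 0.319139, fail to reject H0 at alpha = 0.1.


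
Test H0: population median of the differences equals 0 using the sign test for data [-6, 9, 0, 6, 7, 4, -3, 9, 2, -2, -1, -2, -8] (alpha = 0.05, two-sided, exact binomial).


Step 1: Discard zero differences. Original n = 13; n_eff = number of nonzero differences = 12.
Nonzero differences (with sign): -6, +9, +6, +7, +4, -3, +9, +2, -2, -1, -2, -8
Step 2: Count signs: positive = 6, negative = 6.
Step 3: Under H0: P(positive) = 0.5, so the number of positives S ~ Bin(12, 0.5).
Step 4: Two-sided exact p-value = sum of Bin(12,0.5) probabilities at or below the observed probability = 1.000000.
Step 5: alpha = 0.05. fail to reject H0.

n_eff = 12, pos = 6, neg = 6, p = 1.000000, fail to reject H0.


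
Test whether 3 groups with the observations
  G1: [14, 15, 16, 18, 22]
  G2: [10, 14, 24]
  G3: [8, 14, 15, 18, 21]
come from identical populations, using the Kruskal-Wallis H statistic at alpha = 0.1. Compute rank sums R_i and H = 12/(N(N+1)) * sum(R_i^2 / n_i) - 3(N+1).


Step 1: Combine all N = 13 observations and assign midranks.
sorted (value, group, rank): (8,G3,1), (10,G2,2), (14,G1,4), (14,G2,4), (14,G3,4), (15,G1,6.5), (15,G3,6.5), (16,G1,8), (18,G1,9.5), (18,G3,9.5), (21,G3,11), (22,G1,12), (24,G2,13)
Step 2: Sum ranks within each group.
R_1 = 40 (n_1 = 5)
R_2 = 19 (n_2 = 3)
R_3 = 32 (n_3 = 5)
Step 3: H = 12/(N(N+1)) * sum(R_i^2/n_i) - 3(N+1)
     = 12/(13*14) * (40^2/5 + 19^2/3 + 32^2/5) - 3*14
     = 0.065934 * 645.133 - 42
     = 0.536264.
Step 4: Ties present; correction factor C = 1 - 36/(13^3 - 13) = 0.983516. Corrected H = 0.536264 / 0.983516 = 0.545251.
Step 5: Under H0, H ~ chi^2(2); p-value = 0.761378.
Step 6: alpha = 0.1. fail to reject H0.

H = 0.5453, df = 2, p = 0.761378, fail to reject H0.


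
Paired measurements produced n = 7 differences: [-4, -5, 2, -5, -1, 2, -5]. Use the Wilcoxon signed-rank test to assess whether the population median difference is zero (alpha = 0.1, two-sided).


Step 1: Drop any zero differences (none here) and take |d_i|.
|d| = [4, 5, 2, 5, 1, 2, 5]
Step 2: Midrank |d_i| (ties get averaged ranks).
ranks: |4|->4, |5|->6, |2|->2.5, |5|->6, |1|->1, |2|->2.5, |5|->6
Step 3: Attach original signs; sum ranks with positive sign and with negative sign.
W+ = 2.5 + 2.5 = 5
W- = 4 + 6 + 6 + 1 + 6 = 23
(Check: W+ + W- = 28 should equal n(n+1)/2 = 28.)
Step 4: Test statistic W = min(W+, W-) = 5.
Step 5: Ties in |d|, so use the tie-corrected normal approximation.
        E[W] = n(n+1)/4 = 7*8/4 = 14.
        Tie groups: |d|=2 (t=2), |d|=5 (t=3); sum(t^3 - t) = 30.
        Var[W] = n(n+1)(2n+1)/24 - sum(t^3-t)/48 = 840/24 - 30/48 = 34.375.
        z = (W - E[W]) / sqrt(Var[W]) = (5 - 14) / 5.8630 = -1.5350.
        Two-sided p = 2*Phi(z) = 0.124773.
Step 6: alpha = 0.1. fail to reject H0.

W+ = 5, W- = 23, W = min = 5, p = 0.124773, fail to reject H0.


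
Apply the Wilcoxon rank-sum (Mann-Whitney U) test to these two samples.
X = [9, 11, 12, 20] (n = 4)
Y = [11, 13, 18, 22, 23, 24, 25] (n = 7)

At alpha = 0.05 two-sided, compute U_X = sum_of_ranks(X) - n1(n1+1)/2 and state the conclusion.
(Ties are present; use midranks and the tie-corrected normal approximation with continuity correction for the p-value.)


Step 1: Combine and sort all 11 observations; assign midranks.
sorted (value, group): (9,X), (11,X), (11,Y), (12,X), (13,Y), (18,Y), (20,X), (22,Y), (23,Y), (24,Y), (25,Y)
ranks: 9->1, 11->2.5, 11->2.5, 12->4, 13->5, 18->6, 20->7, 22->8, 23->9, 24->10, 25->11
Step 2: Rank sum for X: R1 = 1 + 2.5 + 4 + 7 = 14.5.
Step 3: U_X = R1 - n1(n1+1)/2 = 14.5 - 4*5/2 = 14.5 - 10 = 4.5.
       U_Y = n1*n2 - U_X = 28 - 4.5 = 23.5.
Step 4: Ties are present, so use the tie-corrected normal approximation (with continuity correction) for the p-value.
Step 5: p-value = 0.088247; compare to alpha = 0.05. fail to reject H0.

U_X = 4.5, p = 0.088247, fail to reject H0 at alpha = 0.05.


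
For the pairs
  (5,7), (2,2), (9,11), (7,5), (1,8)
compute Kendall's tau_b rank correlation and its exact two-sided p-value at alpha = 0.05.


Step 1: Enumerate the 10 unordered pairs (i,j) with i<j and classify each by sign(x_j-x_i) * sign(y_j-y_i).
  (1,2):dx=-3,dy=-5->C; (1,3):dx=+4,dy=+4->C; (1,4):dx=+2,dy=-2->D; (1,5):dx=-4,dy=+1->D
  (2,3):dx=+7,dy=+9->C; (2,4):dx=+5,dy=+3->C; (2,5):dx=-1,dy=+6->D; (3,4):dx=-2,dy=-6->C
  (3,5):dx=-8,dy=-3->C; (4,5):dx=-6,dy=+3->D
Step 2: C = 6, D = 4, total pairs = 10.
Step 3: tau = (C - D)/(n(n-1)/2) = (6 - 4)/10 = 0.200000.
Step 4: Exact two-sided p-value (enumerate n! = 120 permutations of y under H0): p = 0.816667.
Step 5: alpha = 0.05. fail to reject H0.

tau_b = 0.2000 (C=6, D=4), p = 0.816667, fail to reject H0.


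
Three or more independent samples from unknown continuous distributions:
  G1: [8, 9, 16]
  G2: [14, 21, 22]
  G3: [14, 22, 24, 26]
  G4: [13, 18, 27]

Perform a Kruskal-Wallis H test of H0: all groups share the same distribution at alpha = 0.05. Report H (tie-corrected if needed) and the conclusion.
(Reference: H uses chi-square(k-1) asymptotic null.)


Step 1: Combine all N = 13 observations and assign midranks.
sorted (value, group, rank): (8,G1,1), (9,G1,2), (13,G4,3), (14,G2,4.5), (14,G3,4.5), (16,G1,6), (18,G4,7), (21,G2,8), (22,G2,9.5), (22,G3,9.5), (24,G3,11), (26,G3,12), (27,G4,13)
Step 2: Sum ranks within each group.
R_1 = 9 (n_1 = 3)
R_2 = 22 (n_2 = 3)
R_3 = 37 (n_3 = 4)
R_4 = 23 (n_4 = 3)
Step 3: H = 12/(N(N+1)) * sum(R_i^2/n_i) - 3(N+1)
     = 12/(13*14) * (9^2/3 + 22^2/3 + 37^2/4 + 23^2/3) - 3*14
     = 0.065934 * 706.917 - 42
     = 4.609890.
Step 4: Ties present; correction factor C = 1 - 12/(13^3 - 13) = 0.994505. Corrected H = 4.609890 / 0.994505 = 4.635359.
Step 5: Under H0, H ~ chi^2(3); p-value = 0.200530.
Step 6: alpha = 0.05. fail to reject H0.

H = 4.6354, df = 3, p = 0.200530, fail to reject H0.


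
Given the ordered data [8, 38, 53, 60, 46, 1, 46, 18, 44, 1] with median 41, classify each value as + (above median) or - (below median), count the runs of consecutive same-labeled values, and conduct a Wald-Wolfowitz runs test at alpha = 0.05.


Step 1: Compute median = 41; label A = above, B = below.
Labels in order: BBAAABABAB  (n_A = 5, n_B = 5)
Step 2: Count runs R = 7.
Step 3: Under H0 (random ordering), E[R] = 2*n_A*n_B/(n_A+n_B) + 1 = 2*5*5/10 + 1 = 6.0000.
        Var[R] = 2*n_A*n_B*(2*n_A*n_B - n_A - n_B) / ((n_A+n_B)^2 * (n_A+n_B-1)) = 2000/900 = 2.2222.
        SD[R] = 1.4907.
Step 4: Continuity-corrected z = (R - 0.5 - E[R]) / SD[R] = (7 - 0.5 - 6.0000) / 1.4907 = 0.3354.
Step 5: Two-sided p-value via normal approximation = 2*(1 - Phi(|z|)) = 0.737316.
Step 6: alpha = 0.05. fail to reject H0.

R = 7, z = 0.3354, p = 0.737316, fail to reject H0.


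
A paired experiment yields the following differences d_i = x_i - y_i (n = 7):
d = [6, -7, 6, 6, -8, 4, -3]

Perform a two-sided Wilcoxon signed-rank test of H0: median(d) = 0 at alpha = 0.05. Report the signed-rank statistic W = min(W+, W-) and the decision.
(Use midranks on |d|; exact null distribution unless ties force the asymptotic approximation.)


Step 1: Drop any zero differences (none here) and take |d_i|.
|d| = [6, 7, 6, 6, 8, 4, 3]
Step 2: Midrank |d_i| (ties get averaged ranks).
ranks: |6|->4, |7|->6, |6|->4, |6|->4, |8|->7, |4|->2, |3|->1
Step 3: Attach original signs; sum ranks with positive sign and with negative sign.
W+ = 4 + 4 + 4 + 2 = 14
W- = 6 + 7 + 1 = 14
(Check: W+ + W- = 28 should equal n(n+1)/2 = 28.)
Step 4: Test statistic W = min(W+, W-) = 14.
Step 5: Ties in |d|, so use the tie-corrected normal approximation.
        E[W] = n(n+1)/4 = 7*8/4 = 14.
        Tie groups: |d|=6 (t=3); sum(t^3 - t) = 24.
        Var[W] = n(n+1)(2n+1)/24 - sum(t^3-t)/48 = 840/24 - 24/48 = 34.5.
        z = (W - E[W]) / sqrt(Var[W]) = (14 - 14) / 5.8737 = 0.0000.
        Two-sided p = 2*Phi(z) = 1.000000.
Step 6: alpha = 0.05. fail to reject H0.

W+ = 14, W- = 14, W = min = 14, p = 1.000000, fail to reject H0.


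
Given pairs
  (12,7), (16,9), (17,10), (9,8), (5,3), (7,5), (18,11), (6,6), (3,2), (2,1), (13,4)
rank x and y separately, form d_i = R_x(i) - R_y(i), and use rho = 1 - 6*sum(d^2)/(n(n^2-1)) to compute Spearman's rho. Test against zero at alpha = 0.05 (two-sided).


Step 1: Rank x and y separately (midranks; no ties here).
rank(x): 12->7, 16->9, 17->10, 9->6, 5->3, 7->5, 18->11, 6->4, 3->2, 2->1, 13->8
rank(y): 7->7, 9->9, 10->10, 8->8, 3->3, 5->5, 11->11, 6->6, 2->2, 1->1, 4->4
Step 2: d_i = R_x(i) - R_y(i); compute d_i^2.
  (7-7)^2=0, (9-9)^2=0, (10-10)^2=0, (6-8)^2=4, (3-3)^2=0, (5-5)^2=0, (11-11)^2=0, (4-6)^2=4, (2-2)^2=0, (1-1)^2=0, (8-4)^2=16
sum(d^2) = 24.
Step 3: rho = 1 - 6*24 / (11*(11^2 - 1)) = 1 - 144/1320 = 0.890909.
Step 4: Under H0, t = rho * sqrt((n-2)/(1-rho^2)) = 5.8847 ~ t(9).
Step 5: Two-sided p-value from the t-distribution with 9 df = 0.000233.
Step 6: alpha = 0.05. reject H0.

rho = 0.8909, p = 0.000233, reject H0 at alpha = 0.05.


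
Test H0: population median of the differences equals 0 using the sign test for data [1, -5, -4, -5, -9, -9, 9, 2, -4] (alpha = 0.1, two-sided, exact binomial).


Step 1: Discard zero differences. Original n = 9; n_eff = number of nonzero differences = 9.
Nonzero differences (with sign): +1, -5, -4, -5, -9, -9, +9, +2, -4
Step 2: Count signs: positive = 3, negative = 6.
Step 3: Under H0: P(positive) = 0.5, so the number of positives S ~ Bin(9, 0.5).
Step 4: Two-sided exact p-value = sum of Bin(9,0.5) probabilities at or below the observed probability = 0.507812.
Step 5: alpha = 0.1. fail to reject H0.

n_eff = 9, pos = 3, neg = 6, p = 0.507812, fail to reject H0.


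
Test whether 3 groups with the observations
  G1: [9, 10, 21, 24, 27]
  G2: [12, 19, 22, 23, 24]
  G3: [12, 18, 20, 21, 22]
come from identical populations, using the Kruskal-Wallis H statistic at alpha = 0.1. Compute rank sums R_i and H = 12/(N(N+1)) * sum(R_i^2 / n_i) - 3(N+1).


Step 1: Combine all N = 15 observations and assign midranks.
sorted (value, group, rank): (9,G1,1), (10,G1,2), (12,G2,3.5), (12,G3,3.5), (18,G3,5), (19,G2,6), (20,G3,7), (21,G1,8.5), (21,G3,8.5), (22,G2,10.5), (22,G3,10.5), (23,G2,12), (24,G1,13.5), (24,G2,13.5), (27,G1,15)
Step 2: Sum ranks within each group.
R_1 = 40 (n_1 = 5)
R_2 = 45.5 (n_2 = 5)
R_3 = 34.5 (n_3 = 5)
Step 3: H = 12/(N(N+1)) * sum(R_i^2/n_i) - 3(N+1)
     = 12/(15*16) * (40^2/5 + 45.5^2/5 + 34.5^2/5) - 3*16
     = 0.050000 * 972.1 - 48
     = 0.605000.
Step 4: Ties present; correction factor C = 1 - 24/(15^3 - 15) = 0.992857. Corrected H = 0.605000 / 0.992857 = 0.609353.
Step 5: Under H0, H ~ chi^2(2); p-value = 0.737362.
Step 6: alpha = 0.1. fail to reject H0.

H = 0.6094, df = 2, p = 0.737362, fail to reject H0.


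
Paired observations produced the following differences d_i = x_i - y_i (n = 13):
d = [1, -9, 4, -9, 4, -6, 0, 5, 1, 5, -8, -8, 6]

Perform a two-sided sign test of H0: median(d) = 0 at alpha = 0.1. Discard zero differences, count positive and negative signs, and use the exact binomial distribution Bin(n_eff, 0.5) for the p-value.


Step 1: Discard zero differences. Original n = 13; n_eff = number of nonzero differences = 12.
Nonzero differences (with sign): +1, -9, +4, -9, +4, -6, +5, +1, +5, -8, -8, +6
Step 2: Count signs: positive = 7, negative = 5.
Step 3: Under H0: P(positive) = 0.5, so the number of positives S ~ Bin(12, 0.5).
Step 4: Two-sided exact p-value = sum of Bin(12,0.5) probabilities at or below the observed probability = 0.774414.
Step 5: alpha = 0.1. fail to reject H0.

n_eff = 12, pos = 7, neg = 5, p = 0.774414, fail to reject H0.
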